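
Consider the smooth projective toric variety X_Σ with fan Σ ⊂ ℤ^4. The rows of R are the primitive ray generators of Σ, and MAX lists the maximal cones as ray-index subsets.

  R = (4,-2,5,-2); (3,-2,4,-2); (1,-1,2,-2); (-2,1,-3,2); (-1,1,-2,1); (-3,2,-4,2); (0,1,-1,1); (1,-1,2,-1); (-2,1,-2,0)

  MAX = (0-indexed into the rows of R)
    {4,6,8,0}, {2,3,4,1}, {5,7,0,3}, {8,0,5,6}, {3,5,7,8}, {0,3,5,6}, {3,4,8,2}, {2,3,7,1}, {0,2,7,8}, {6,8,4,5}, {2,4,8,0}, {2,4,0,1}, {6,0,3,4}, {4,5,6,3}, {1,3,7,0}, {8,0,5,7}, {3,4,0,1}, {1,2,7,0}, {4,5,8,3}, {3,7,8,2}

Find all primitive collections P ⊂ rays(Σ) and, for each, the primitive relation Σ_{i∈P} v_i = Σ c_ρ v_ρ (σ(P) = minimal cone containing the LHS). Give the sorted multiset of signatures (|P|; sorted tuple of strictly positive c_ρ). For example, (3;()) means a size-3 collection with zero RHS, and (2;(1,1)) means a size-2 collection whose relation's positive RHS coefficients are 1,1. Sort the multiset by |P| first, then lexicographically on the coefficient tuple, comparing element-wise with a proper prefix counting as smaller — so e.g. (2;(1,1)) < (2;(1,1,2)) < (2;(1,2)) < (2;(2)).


The 11 primitive collections of Σ (r=9, n=4):

  P={1,5}:  v_{1} + v_{5} = 0  ⇒ sig = (2;())
  P={4,7}:  v_{4} + v_{7} = 0  ⇒ sig = (2;())
  P={1,8}:  v_{1} + v_{8} = v_{2}  ⇒ sig = (2;(1))
  P={2,5}:  v_{2} + v_{5} = v_{8}  ⇒ sig = (2;(1))
  P={1,6}:  v_{1} + v_{6} = v_{0} + v_{4}  ⇒ sig = (2;(1,1))
  P={6,7}:  v_{6} + v_{7} = v_{0} + v_{5}  ⇒ sig = (2;(1,1))
  P={2,6}:  v_{2} + v_{6} = v_{0} + v_{4} + v_{8}  ⇒ sig = (2;(1,1,1))
  P={0,3,8}:  v_{0} + v_{3} + v_{8} = 0  ⇒ sig = (3;())
  P={0,2,3}:  v_{0} + v_{2} + v_{3} = v_{1}  ⇒ sig = (3;(1))
  P={0,4,5}:  v_{0} + v_{4} + v_{5} = v_{6}  ⇒ sig = (3;(1))
  P={3,6,8}:  v_{3} + v_{6} + v_{8} = v_{4} + v_{5}  ⇒ sig = (3;(1,1))

Sorted signature multiset PRS(X):
    |P|=2: 7 collections, coeffs (), (), (1), (1), (1,1), (1,1), (1,1,1)
    |P|=3: 4 collections, coeffs (), (1), (1), (1,1)


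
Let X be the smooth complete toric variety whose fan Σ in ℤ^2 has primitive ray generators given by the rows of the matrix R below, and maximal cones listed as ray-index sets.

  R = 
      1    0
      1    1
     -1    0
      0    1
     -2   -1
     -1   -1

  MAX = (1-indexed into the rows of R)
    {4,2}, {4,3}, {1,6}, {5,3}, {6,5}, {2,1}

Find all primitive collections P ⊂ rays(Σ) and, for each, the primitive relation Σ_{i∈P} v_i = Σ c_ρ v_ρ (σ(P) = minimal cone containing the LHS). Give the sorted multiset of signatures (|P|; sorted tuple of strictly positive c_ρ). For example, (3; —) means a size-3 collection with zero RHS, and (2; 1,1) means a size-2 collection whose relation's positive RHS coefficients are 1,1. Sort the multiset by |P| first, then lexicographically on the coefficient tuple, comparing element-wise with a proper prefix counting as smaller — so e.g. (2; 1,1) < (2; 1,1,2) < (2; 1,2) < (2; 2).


9 collections generate NE(X_Σ); each relation:

  {1,3}:  v_{1} + v_{3} = 0 — sig = (2; —)
  {2,6}:  v_{2} + v_{6} = 0 — sig = (2; —)
  {1,4}:  v_{1} + v_{4} = v_{2} — sig = (2; 1)
  {1,5}:  v_{1} + v_{5} = v_{6} — sig = (2; 1)
  {2,3}:  v_{2} + v_{3} = v_{4} — sig = (2; 1)
  {2,5}:  v_{2} + v_{5} = v_{3} — sig = (2; 1)
  {3,6}:  v_{3} + v_{6} = v_{5} — sig = (2; 1)
  {4,6}:  v_{4} + v_{6} = v_{3} — sig = (2; 1)
  {4,5}:  v_{4} + v_{5} = 2·v_{3} — sig = (2; 2)

Hence PRS(X_Σ) =
[(2; —), (2; —), (2; 1), (2; 1), (2; 1), (2; 1), (2; 1), (2; 1), (2; 2)]


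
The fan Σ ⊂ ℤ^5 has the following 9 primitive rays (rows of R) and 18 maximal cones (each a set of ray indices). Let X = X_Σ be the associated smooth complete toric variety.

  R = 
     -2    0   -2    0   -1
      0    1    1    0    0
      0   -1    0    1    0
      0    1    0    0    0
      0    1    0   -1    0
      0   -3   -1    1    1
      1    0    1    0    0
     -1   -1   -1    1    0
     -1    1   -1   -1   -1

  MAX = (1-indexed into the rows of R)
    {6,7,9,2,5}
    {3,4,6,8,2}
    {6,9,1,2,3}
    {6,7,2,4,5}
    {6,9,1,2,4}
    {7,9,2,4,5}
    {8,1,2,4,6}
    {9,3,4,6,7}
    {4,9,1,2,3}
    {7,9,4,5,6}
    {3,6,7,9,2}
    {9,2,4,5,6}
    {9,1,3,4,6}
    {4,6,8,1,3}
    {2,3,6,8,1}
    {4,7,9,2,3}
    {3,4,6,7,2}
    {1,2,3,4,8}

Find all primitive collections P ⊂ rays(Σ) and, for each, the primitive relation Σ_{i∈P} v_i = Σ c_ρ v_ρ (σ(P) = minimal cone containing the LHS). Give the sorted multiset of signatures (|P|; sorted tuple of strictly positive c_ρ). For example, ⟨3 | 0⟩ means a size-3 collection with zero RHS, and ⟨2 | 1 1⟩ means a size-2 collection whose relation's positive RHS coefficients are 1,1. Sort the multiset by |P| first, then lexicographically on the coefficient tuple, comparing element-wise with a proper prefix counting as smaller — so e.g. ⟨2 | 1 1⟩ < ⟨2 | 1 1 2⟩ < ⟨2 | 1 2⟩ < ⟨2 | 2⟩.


9 collections generate NE(X_Σ); each relation:

  P = {3,5}:  v_{3} + v_{5} = 0  ⟹  sig = ⟨2 | 0⟩
  P = {7,8}:  v_{7} + v_{8} = v_{3}  ⟹  sig = ⟨2 | 1⟩
  P = {8,9}:  v_{8} + v_{9} = v_{1}  ⟹  sig = ⟨2 | 1⟩
  P = {1,7}:  v_{1} + v_{7} = v_{3} + v_{9}  ⟹  sig = ⟨2 | 1 1⟩
  P = {5,8}:  v_{5} + v_{8} = v_{2} + v_{4} + v_{6} + v_{9}  ⟹  sig = ⟨2 | 1 1 1 1⟩
  P = {1,5}:  v_{1} + v_{5} = v_{2} + v_{4} + v_{6} + 2·v_{9}  ⟹  sig = ⟨2 | 1 1 1 2⟩
  P = {2,4,6,7,9}:  v_{2} + v_{4} + v_{6} + v_{7} + v_{9} = 0  ⟹  sig = ⟨5 | 0⟩
  P = {2,3,4,6,9}:  v_{2} + v_{3} + v_{4} + v_{6} + v_{9} = v_{8}  ⟹  sig = ⟨5 | 1⟩
  P = {1,2,3,4,6}:  v_{1} + v_{2} + v_{3} + v_{4} + v_{6} = 2·v_{8}  ⟹  sig = ⟨5 | 2⟩

Hence PRS(X_Σ) =
{ ⟨2 | 0⟩,  ⟨2 | 1⟩ ×2,  ⟨2 | 1 1⟩,  ⟨2 | 1 1 1 1⟩,  ⟨2 | 1 1 1 2⟩,  ⟨5 | 0⟩,  ⟨5 | 1⟩,  ⟨5 | 2⟩ }


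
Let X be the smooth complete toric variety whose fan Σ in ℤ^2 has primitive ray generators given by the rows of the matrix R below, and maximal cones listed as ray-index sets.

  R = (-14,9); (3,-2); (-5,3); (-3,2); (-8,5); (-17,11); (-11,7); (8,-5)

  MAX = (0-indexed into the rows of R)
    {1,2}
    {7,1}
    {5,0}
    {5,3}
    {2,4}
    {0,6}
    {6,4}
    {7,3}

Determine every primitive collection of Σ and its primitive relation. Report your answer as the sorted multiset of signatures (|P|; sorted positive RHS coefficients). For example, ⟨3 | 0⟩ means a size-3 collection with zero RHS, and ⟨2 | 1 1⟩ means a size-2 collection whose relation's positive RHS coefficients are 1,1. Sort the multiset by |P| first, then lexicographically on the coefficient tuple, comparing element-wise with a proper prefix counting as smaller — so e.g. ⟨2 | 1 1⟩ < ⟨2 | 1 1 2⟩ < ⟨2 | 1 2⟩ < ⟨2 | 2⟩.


20 collections generate NE(X_Σ); each relation:

  • {1,3}:  v_{1} + v_{3} = 0  ⟹  sig = ⟨2 | 0⟩
  • {4,7}:  v_{4} + v_{7} = 0  ⟹  sig = ⟨2 | 0⟩
  • {0,1}:  v_{0} + v_{1} = v_{6}  ⟹  sig = ⟨2 | 1⟩
  • {0,3}:  v_{0} + v_{3} = v_{5}  ⟹  sig = ⟨2 | 1⟩
  • {1,4}:  v_{1} + v_{4} = v_{2}  ⟹  sig = ⟨2 | 1⟩
  • {1,5}:  v_{1} + v_{5} = v_{0}  ⟹  sig = ⟨2 | 1⟩
  • {1,6}:  v_{1} + v_{6} = v_{4}  ⟹  sig = ⟨2 | 1⟩
  • {2,3}:  v_{2} + v_{3} = v_{4}  ⟹  sig = ⟨2 | 1⟩
  • {2,7}:  v_{2} + v_{7} = v_{1}  ⟹  sig = ⟨2 | 1⟩
  • {3,4}:  v_{3} + v_{4} = v_{6}  ⟹  sig = ⟨2 | 1⟩
  • {3,6}:  v_{3} + v_{6} = v_{0}  ⟹  sig = ⟨2 | 1⟩
  • {6,7}:  v_{6} + v_{7} = v_{3}  ⟹  sig = ⟨2 | 1⟩
  • {0,2}:  v_{0} + v_{2} = v_{4} + v_{6}  ⟹  sig = ⟨2 | 1 1⟩
  • {4,5}:  v_{4} + v_{5} = v_{0} + v_{6}  ⟹  sig = ⟨2 | 1 1⟩
  • {0,4}:  v_{0} + v_{4} = 2·v_{6}  ⟹  sig = ⟨2 | 2⟩
  • {0,7}:  v_{0} + v_{7} = 2·v_{3}  ⟹  sig = ⟨2 | 2⟩
  • {2,5}:  v_{2} + v_{5} = 2·v_{6}  ⟹  sig = ⟨2 | 2⟩
  • {2,6}:  v_{2} + v_{6} = 2·v_{4}  ⟹  sig = ⟨2 | 2⟩
  • {5,6}:  v_{5} + v_{6} = 2·v_{0}  ⟹  sig = ⟨2 | 2⟩
  • {5,7}:  v_{5} + v_{7} = 3·v_{3}  ⟹  sig = ⟨2 | 3⟩

so the primitive-relation signature multiset is
[⟨2 | 0⟩, ⟨2 | 0⟩, ⟨2 | 1⟩, ⟨2 | 1⟩, ⟨2 | 1⟩, ⟨2 | 1⟩, ⟨2 | 1⟩, ⟨2 | 1⟩, ⟨2 | 1⟩, ⟨2 | 1⟩, ⟨2 | 1⟩, ⟨2 | 1⟩, ⟨2 | 1 1⟩, ⟨2 | 1 1⟩, ⟨2 | 2⟩, ⟨2 | 2⟩, ⟨2 | 2⟩, ⟨2 | 2⟩, ⟨2 | 2⟩, ⟨2 | 3⟩]


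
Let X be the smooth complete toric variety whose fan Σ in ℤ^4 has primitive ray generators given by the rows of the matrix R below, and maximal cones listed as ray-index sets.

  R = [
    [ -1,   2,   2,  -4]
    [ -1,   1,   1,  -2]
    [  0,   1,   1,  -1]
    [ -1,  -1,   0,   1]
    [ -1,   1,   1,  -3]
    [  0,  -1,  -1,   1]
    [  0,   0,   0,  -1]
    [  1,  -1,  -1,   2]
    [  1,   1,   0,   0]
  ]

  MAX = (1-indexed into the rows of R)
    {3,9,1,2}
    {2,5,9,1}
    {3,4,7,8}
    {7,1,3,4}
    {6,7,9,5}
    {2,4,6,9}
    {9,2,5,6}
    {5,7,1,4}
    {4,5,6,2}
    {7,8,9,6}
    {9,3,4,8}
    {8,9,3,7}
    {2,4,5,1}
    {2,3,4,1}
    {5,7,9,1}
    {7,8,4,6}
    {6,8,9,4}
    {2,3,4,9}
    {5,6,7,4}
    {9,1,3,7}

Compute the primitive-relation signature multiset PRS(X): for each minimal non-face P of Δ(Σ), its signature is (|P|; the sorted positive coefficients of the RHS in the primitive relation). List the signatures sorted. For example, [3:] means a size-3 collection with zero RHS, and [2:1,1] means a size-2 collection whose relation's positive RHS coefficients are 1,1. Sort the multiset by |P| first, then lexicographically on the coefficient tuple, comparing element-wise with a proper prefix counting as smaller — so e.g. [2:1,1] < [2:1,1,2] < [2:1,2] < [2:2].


Δ(Σ) — 9 vertices, 10 min non-faces:

  P = {2,8}:  v_{2} + v_{8} = 0 — sig = [2:]
  P = {3,6}:  v_{3} + v_{6} = 0 — sig = [2:]
  P = {1,6}:  v_{1} + v_{6} = v_{5} — sig = [2:1]
  P = {2,7}:  v_{2} + v_{7} = v_{5} — sig = [2:1]
  P = {3,5}:  v_{3} + v_{5} = v_{1} — sig = [2:1]
  P = {5,8}:  v_{5} + v_{8} = v_{7} — sig = [2:1]
  P = {1,8}:  v_{1} + v_{8} = v_{3} + v_{7} — sig = [2:1,1]
  P = {4,7,9}:  v_{4} + v_{7} + v_{9} = 0 — sig = [3:]
  P = {4,5,9}:  v_{4} + v_{5} + v_{9} = v_{2} — sig = [3:1]
  P = {1,4,9}:  v_{1} + v_{4} + v_{9} = v_{2} + v_{3} — sig = [3:1,1]

Hence PRS(X_Σ) =
    [2:]
    [2:]
    [2:1]
    [2:1]
    [2:1]
    [2:1]
    [2:1,1]
    [3:]
    [3:1]
    [3:1,1]


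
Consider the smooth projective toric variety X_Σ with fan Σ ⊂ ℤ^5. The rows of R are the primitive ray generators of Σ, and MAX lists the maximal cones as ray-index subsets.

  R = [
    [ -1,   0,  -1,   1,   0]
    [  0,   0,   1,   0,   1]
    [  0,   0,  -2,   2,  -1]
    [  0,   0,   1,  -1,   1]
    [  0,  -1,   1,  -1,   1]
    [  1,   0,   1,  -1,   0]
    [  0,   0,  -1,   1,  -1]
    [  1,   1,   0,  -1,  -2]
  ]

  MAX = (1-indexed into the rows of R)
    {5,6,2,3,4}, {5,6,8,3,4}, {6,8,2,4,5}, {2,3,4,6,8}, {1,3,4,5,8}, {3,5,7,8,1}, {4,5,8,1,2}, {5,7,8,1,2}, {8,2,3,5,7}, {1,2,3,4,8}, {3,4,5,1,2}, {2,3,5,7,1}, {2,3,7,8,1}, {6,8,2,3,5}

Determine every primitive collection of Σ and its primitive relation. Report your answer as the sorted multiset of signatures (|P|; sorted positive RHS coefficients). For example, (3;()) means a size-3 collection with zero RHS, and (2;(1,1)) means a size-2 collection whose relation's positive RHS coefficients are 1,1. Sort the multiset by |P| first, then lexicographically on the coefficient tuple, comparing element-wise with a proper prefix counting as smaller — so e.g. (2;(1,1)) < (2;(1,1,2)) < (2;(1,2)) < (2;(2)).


The 5 primitive collections of Σ (r=8, n=5):

  {1,6}:  v_{1} + v_{6} = 0  ⟹  sig = (2;())
  {4,7}:  v_{4} + v_{7} = 0  ⟹  sig = (2;())
  {6,7}:  v_{6} + v_{7} = v_{2} + v_{3} + v_{5} + v_{8}  ⟹  sig = (2;(1,1,1,1))
  {1,2,3,5,8}:  v_{1} + v_{2} + v_{3} + v_{5} + v_{8} = v_{7}  ⟹  sig = (5;(1))
  {2,3,4,5,8}:  v_{2} + v_{3} + v_{4} + v_{5} + v_{8} = v_{6}  ⟹  sig = (5;(1))

Sorted signature multiset PRS(X):
    (2;())
    (2;())
    (2;(1,1,1,1))
    (5;(1))
    (5;(1))


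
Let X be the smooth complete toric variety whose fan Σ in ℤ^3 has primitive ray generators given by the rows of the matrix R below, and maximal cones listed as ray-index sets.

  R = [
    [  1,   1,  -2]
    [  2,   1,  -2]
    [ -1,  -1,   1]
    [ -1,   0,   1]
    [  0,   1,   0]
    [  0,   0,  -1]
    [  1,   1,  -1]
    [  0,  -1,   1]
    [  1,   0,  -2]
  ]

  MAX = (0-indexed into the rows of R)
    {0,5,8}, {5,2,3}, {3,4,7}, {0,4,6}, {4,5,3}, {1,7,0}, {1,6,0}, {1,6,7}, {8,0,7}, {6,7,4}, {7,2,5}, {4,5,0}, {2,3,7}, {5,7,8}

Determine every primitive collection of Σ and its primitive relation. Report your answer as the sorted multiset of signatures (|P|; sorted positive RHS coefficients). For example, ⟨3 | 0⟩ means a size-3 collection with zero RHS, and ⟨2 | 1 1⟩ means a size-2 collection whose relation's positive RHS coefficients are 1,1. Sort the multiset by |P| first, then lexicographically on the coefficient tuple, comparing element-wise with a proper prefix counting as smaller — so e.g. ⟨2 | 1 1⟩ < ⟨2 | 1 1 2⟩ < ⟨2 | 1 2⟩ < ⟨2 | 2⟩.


|primitive collections| = 20. Relations:

  P={2,6}:  v_{2} + v_{6} = 0  ⟹  sig = ⟨2 | 0⟩
  P={0,2}:  v_{0} + v_{2} = v_{5}  ⟹  sig = ⟨2 | 1⟩
  P={1,3}:  v_{1} + v_{3} = v_{6}  ⟹  sig = ⟨2 | 1⟩
  P={2,4}:  v_{2} + v_{4} = v_{3}  ⟹  sig = ⟨2 | 1⟩
  P={3,6}:  v_{3} + v_{6} = v_{4}  ⟹  sig = ⟨2 | 1⟩
  P={3,8}:  v_{3} + v_{8} = v_{5}  ⟹  sig = ⟨2 | 1⟩
  P={4,8}:  v_{4} + v_{8} = v_{0}  ⟹  sig = ⟨2 | 1⟩
  P={5,6}:  v_{5} + v_{6} = v_{0}  ⟹  sig = ⟨2 | 1⟩
  P={0,3}:  v_{0} + v_{3} = v_{4} + v_{5}  ⟹  sig = ⟨2 | 1 1⟩
  P={1,2}:  v_{1} + v_{2} = v_{0} + v_{7}  ⟹  sig = ⟨2 | 1 1⟩
  P={1,5}:  v_{1} + v_{5} = 2·v_{0} + v_{7}  ⟹  sig = ⟨2 | 1 2⟩
  P={2,8}:  v_{2} + v_{8} = 2·v_{5} + v_{7}  ⟹  sig = ⟨2 | 1 2⟩
  P={6,8}:  v_{6} + v_{8} = 2·v_{0} + v_{7}  ⟹  sig = ⟨2 | 1 2⟩
  P={1,4}:  v_{1} + v_{4} = 2·v_{6}  ⟹  sig = ⟨2 | 2⟩
  P={1,8}:  v_{1} + v_{8} = 3·v_{0} + 2·v_{7}  ⟹  sig = ⟨2 | 2 3⟩
  P={4,5,7}:  v_{4} + v_{5} + v_{7} = 0  ⟹  sig = ⟨3 | 0⟩
  P={0,4,7}:  v_{0} + v_{4} + v_{7} = v_{6}  ⟹  sig = ⟨3 | 1⟩
  P={0,5,7}:  v_{0} + v_{5} + v_{7} = v_{8}  ⟹  sig = ⟨3 | 1⟩
  P={0,6,7}:  v_{0} + v_{6} + v_{7} = v_{1}  ⟹  sig = ⟨3 | 1⟩
  P={3,5,7}:  v_{3} + v_{5} + v_{7} = v_{2}  ⟹  sig = ⟨3 | 1⟩

Hence PRS(X_Σ) =
    ⟨2 | 0⟩
    ⟨2 | 1⟩
    ⟨2 | 1⟩
    ⟨2 | 1⟩
    ⟨2 | 1⟩
    ⟨2 | 1⟩
    ⟨2 | 1⟩
    ⟨2 | 1⟩
    ⟨2 | 1 1⟩
    ⟨2 | 1 1⟩
    ⟨2 | 1 2⟩
    ⟨2 | 1 2⟩
    ⟨2 | 1 2⟩
    ⟨2 | 2⟩
    ⟨2 | 2 3⟩
    ⟨3 | 0⟩
    ⟨3 | 1⟩
    ⟨3 | 1⟩
    ⟨3 | 1⟩
    ⟨3 | 1⟩


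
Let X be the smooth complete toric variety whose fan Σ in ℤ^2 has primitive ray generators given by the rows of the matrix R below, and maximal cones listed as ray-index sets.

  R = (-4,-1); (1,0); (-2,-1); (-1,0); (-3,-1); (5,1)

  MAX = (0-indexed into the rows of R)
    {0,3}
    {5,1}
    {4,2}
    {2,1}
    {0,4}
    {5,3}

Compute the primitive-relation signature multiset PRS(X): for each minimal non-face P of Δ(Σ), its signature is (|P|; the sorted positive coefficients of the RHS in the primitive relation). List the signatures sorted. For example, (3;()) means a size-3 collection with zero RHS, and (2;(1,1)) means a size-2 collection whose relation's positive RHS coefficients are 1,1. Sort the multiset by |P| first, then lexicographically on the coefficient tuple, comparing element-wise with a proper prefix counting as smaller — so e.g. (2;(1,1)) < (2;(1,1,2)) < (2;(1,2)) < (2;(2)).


|primitive collections| = 9. Relations:

  {1,3}:  v_{1} + v_{3} = 0 — sig = (2;())
  {0,1}:  v_{0} + v_{1} = v_{4} — sig = (2;(1))
  {0,5}:  v_{0} + v_{5} = v_{1} — sig = (2;(1))
  {1,4}:  v_{1} + v_{4} = v_{2} — sig = (2;(1))
  {2,3}:  v_{2} + v_{3} = v_{4} — sig = (2;(1))
  {3,4}:  v_{3} + v_{4} = v_{0} — sig = (2;(1))
  {0,2}:  v_{0} + v_{2} = 2·v_{4} — sig = (2;(2))
  {4,5}:  v_{4} + v_{5} = 2·v_{1} — sig = (2;(2))
  {2,5}:  v_{2} + v_{5} = 3·v_{1} — sig = (2;(3))

Sorted signature multiset PRS(X):
    (2;())
    (2;(1))
    (2;(1))
    (2;(1))
    (2;(1))
    (2;(1))
    (2;(2))
    (2;(2))
    (2;(3))


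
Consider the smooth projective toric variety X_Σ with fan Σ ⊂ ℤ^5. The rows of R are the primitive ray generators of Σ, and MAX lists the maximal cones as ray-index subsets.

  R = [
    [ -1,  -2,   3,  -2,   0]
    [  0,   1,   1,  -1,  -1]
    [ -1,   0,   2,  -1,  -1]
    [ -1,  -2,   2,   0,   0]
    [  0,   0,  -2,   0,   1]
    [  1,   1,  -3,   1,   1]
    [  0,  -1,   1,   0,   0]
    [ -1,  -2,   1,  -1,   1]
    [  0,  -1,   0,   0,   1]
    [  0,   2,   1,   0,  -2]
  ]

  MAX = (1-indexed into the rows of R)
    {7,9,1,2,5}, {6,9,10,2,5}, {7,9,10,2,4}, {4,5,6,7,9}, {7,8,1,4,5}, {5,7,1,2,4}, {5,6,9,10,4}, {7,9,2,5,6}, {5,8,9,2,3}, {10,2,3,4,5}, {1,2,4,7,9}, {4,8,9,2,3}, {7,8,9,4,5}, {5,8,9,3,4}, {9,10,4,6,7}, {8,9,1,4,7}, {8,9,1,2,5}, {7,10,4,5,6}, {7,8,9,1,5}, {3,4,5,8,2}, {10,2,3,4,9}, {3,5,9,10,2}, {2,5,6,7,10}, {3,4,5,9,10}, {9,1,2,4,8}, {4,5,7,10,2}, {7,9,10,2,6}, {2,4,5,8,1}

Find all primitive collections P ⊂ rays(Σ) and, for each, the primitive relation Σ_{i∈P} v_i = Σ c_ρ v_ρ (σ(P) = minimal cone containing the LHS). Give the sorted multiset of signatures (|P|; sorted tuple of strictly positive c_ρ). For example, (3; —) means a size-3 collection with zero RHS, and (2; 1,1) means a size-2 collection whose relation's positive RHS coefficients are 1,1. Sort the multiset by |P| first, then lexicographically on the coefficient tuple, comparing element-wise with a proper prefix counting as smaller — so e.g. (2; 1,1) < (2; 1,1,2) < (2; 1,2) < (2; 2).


12 collections generate NE(X_Σ); each relation:

  {8,10}:  v_{8} + v_{10} = v_{3}  →  sig = (2; 1)
  {3,7}:  v_{3} + v_{7} = v_{2} + v_{4}  →  sig = (2; 1,1)
  {6,8}:  v_{6} + v_{8} = v_{5} + v_{9}  →  sig = (2; 1,1)
  {3,6}:  v_{3} + v_{6} = v_{5} + v_{9} + v_{10}  →  sig = (2; 1,1,1)
  {1,6}:  v_{1} + v_{6} = v_{2} + v_{5} + v_{7} + v_{9}  →  sig = (2; 1,1,1,1)
  {1,3}:  v_{1} + v_{3} = 2·v_{2} + v_{4} + v_{8}  →  sig = (2; 1,1,2)
  {1,10}:  v_{1} + v_{10} = 2·v_{2} + v_{4}  →  sig = (2; 1,2)
  {2,4,6}:  v_{2} + v_{4} + v_{6} = 0  →  sig = (3; —)
  {2,7,8}:  v_{2} + v_{7} + v_{8} = v_{1}  →  sig = (3; 1)
  {5,7,9,10}:  v_{5} + v_{7} + v_{9} + v_{10} = 0  →  sig = (4; —)
  {2,4,5,9}:  v_{2} + v_{4} + v_{5} + v_{9} = v_{8}  →  sig = (4; 1)
  {1,4,5,9}:  v_{1} + v_{4} + v_{5} + v_{9} = v_{7} + 2·v_{8}  →  sig = (4; 1,2)

so the primitive-relation signature multiset is
{ (2; 1),  (2; 1,1) ×2,  (2; 1,1,1),  (2; 1,1,1,1),  (2; 1,1,2),  (2; 1,2),  (3; —),  (3; 1),  (4; —),  (4; 1),  (4; 1,2) }


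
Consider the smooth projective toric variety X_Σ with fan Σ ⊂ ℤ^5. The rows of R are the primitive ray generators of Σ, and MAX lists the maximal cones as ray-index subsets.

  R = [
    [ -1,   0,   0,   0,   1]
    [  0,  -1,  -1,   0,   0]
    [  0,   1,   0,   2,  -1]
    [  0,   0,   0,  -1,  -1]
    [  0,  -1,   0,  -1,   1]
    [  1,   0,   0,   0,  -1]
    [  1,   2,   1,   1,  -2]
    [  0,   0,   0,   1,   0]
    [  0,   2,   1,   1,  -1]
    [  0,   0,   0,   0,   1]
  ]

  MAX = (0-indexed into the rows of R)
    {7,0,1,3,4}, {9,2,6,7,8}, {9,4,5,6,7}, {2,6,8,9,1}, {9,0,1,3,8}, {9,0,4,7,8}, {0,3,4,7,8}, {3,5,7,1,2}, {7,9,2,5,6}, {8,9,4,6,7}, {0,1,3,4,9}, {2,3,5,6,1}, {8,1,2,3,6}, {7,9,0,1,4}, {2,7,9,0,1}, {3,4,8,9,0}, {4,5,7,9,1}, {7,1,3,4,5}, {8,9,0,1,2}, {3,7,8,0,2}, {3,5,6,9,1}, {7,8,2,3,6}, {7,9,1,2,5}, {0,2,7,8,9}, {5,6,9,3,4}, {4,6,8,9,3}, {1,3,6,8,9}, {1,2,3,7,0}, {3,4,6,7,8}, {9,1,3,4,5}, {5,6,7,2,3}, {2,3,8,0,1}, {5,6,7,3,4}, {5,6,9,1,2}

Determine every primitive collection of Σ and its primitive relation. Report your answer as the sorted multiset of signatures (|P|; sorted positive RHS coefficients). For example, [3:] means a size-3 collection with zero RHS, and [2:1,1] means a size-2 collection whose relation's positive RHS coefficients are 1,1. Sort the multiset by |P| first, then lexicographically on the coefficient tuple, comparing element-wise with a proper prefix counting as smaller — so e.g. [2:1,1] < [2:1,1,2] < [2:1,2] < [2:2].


10 collections generate NE(X_Σ); each relation:

  P={0,5}:  v_{0} + v_{5} = 0  ⇒ sig = [2:]
  P={0,6}:  v_{0} + v_{6} = v_{8}  ⇒ sig = [2:1]
  P={2,4}:  v_{2} + v_{4} = v_{7}  ⇒ sig = [2:1]
  P={5,8}:  v_{5} + v_{8} = v_{6}  ⇒ sig = [2:1]
  P={1,4,8}:  v_{1} + v_{4} + v_{8} = 0  ⇒ sig = [3:]
  P={3,7,9}:  v_{3} + v_{7} + v_{9} = 0  ⇒ sig = [3:]
  P={1,4,6}:  v_{1} + v_{4} + v_{6} = v_{5}  ⇒ sig = [3:1]
  P={1,7,8}:  v_{1} + v_{7} + v_{8} = v_{2}  ⇒ sig = [3:1]
  P={1,6,7}:  v_{1} + v_{6} + v_{7} = v_{2} + v_{5}  ⇒ sig = [3:1,1]
  P={2,3,9}:  v_{2} + v_{3} + v_{9} = v_{1} + v_{8}  ⇒ sig = [3:1,1]

Signatures (|P|; sorted positive RHS coefficients), sorted:
[[2:], [2:1], [2:1], [2:1], [3:], [3:], [3:1], [3:1], [3:1,1], [3:1,1]]


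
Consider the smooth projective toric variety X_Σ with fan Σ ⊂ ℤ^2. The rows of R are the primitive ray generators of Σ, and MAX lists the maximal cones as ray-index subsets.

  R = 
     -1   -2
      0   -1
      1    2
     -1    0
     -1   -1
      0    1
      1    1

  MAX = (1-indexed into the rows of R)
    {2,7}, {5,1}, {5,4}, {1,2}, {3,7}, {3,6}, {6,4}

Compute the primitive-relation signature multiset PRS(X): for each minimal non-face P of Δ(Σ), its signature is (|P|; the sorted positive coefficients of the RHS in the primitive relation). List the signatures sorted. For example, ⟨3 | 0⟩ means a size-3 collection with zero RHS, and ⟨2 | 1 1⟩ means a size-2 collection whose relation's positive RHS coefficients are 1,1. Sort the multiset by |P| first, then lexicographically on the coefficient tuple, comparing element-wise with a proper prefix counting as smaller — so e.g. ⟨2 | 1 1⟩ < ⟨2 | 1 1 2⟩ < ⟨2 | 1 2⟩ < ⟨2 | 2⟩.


|primitive collections| = 14. Relations:

  {1,3}:  v_{1} + v_{3} = 0  ⇒ sig = ⟨2 | 0⟩
  {2,6}:  v_{2} + v_{6} = 0  ⇒ sig = ⟨2 | 0⟩
  {5,7}:  v_{5} + v_{7} = 0  ⇒ sig = ⟨2 | 0⟩
  {1,6}:  v_{1} + v_{6} = v_{5}  ⇒ sig = ⟨2 | 1⟩
  {1,7}:  v_{1} + v_{7} = v_{2}  ⇒ sig = ⟨2 | 1⟩
  {2,3}:  v_{2} + v_{3} = v_{7}  ⇒ sig = ⟨2 | 1⟩
  {2,4}:  v_{2} + v_{4} = v_{5}  ⇒ sig = ⟨2 | 1⟩
  {2,5}:  v_{2} + v_{5} = v_{1}  ⇒ sig = ⟨2 | 1⟩
  {3,5}:  v_{3} + v_{5} = v_{6}  ⇒ sig = ⟨2 | 1⟩
  {4,7}:  v_{4} + v_{7} = v_{6}  ⇒ sig = ⟨2 | 1⟩
  {5,6}:  v_{5} + v_{6} = v_{4}  ⇒ sig = ⟨2 | 1⟩
  {6,7}:  v_{6} + v_{7} = v_{3}  ⇒ sig = ⟨2 | 1⟩
  {1,4}:  v_{1} + v_{4} = 2·v_{5}  ⇒ sig = ⟨2 | 2⟩
  {3,4}:  v_{3} + v_{4} = 2·v_{6}  ⇒ sig = ⟨2 | 2⟩

Signatures (|P|; sorted positive RHS coefficients), sorted:
[⟨2 | 0⟩, ⟨2 | 0⟩, ⟨2 | 0⟩, ⟨2 | 1⟩, ⟨2 | 1⟩, ⟨2 | 1⟩, ⟨2 | 1⟩, ⟨2 | 1⟩, ⟨2 | 1⟩, ⟨2 | 1⟩, ⟨2 | 1⟩, ⟨2 | 1⟩, ⟨2 | 2⟩, ⟨2 | 2⟩]


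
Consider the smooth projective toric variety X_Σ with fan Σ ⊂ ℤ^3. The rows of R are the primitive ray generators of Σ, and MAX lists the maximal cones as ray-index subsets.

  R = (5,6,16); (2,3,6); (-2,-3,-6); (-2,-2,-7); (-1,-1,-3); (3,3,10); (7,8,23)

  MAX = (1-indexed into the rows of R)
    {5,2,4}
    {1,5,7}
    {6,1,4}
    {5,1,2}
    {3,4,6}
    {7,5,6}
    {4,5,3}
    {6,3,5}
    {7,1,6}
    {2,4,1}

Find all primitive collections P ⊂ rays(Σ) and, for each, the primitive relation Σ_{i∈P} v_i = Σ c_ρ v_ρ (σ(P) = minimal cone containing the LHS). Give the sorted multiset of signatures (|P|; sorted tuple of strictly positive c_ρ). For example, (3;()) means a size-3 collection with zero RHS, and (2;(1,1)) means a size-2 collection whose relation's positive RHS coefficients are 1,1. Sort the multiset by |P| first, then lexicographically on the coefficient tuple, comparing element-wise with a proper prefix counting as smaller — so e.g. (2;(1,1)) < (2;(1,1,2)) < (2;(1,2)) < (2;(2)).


The 9 primitive collections of Σ (r=7, n=3):

  • {2,3}:  v_{2} + v_{3} = 0  so sig = (2;())
  • {1,3}:  v_{1} + v_{3} = v_{6}  so sig = (2;(1))
  • {2,6}:  v_{2} + v_{6} = v_{1}  so sig = (2;(1))
  • {4,7}:  v_{4} + v_{7} = v_{1}  so sig = (2;(1))
  • {2,7}:  v_{2} + v_{7} = 2·v_{1} + v_{5}  so sig = (2;(1,2))
  • {3,7}:  v_{3} + v_{7} = v_{5} + 2·v_{6}  so sig = (2;(1,2))
  • {4,5,6}:  v_{4} + v_{5} + v_{6} = 0  so sig = (3;())
  • {1,4,5}:  v_{1} + v_{4} + v_{5} = v_{2}  so sig = (3;(1))
  • {1,5,6}:  v_{1} + v_{5} + v_{6} = v_{7}  so sig = (3;(1))

Signatures (|P|; sorted positive RHS coefficients), sorted:
    |P|=2: 6 collections, coeffs (), (1), (1), (1), (1,2), (1,2)
    |P|=3: 3 collections, coeffs (), (1), (1)


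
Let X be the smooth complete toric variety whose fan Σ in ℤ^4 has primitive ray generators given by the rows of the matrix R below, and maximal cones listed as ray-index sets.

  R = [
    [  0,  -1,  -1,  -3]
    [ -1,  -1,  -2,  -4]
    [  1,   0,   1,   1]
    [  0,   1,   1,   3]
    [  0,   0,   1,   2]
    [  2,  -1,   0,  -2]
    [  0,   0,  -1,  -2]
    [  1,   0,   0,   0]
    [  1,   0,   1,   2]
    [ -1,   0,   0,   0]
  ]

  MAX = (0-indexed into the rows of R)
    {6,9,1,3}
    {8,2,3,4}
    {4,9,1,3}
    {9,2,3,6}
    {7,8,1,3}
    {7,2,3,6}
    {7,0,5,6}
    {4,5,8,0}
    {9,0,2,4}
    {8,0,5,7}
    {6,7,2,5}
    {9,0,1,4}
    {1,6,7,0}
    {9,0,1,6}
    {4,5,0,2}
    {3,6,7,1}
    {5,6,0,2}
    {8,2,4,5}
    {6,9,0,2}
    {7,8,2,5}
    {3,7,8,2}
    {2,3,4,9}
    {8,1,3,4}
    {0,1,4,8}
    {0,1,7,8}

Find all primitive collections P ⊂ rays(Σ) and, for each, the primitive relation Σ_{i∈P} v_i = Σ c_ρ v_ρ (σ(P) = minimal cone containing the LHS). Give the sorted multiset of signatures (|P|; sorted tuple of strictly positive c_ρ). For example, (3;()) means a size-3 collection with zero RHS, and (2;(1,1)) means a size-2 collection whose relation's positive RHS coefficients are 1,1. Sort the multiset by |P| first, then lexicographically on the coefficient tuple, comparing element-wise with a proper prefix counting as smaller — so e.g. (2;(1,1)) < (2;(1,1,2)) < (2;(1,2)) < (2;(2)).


Minimal non-faces — 12 found among 10 rays, 25 max cones:

  • {0,3}:  v_{0} + v_{3} = 0  so sig = (2;())
  • {4,6}:  v_{4} + v_{6} = 0  so sig = (2;())
  • {7,9}:  v_{7} + v_{9} = 0  so sig = (2;())
  • {1,2}:  v_{1} + v_{2} = v_{0}  so sig = (2;(1))
  • {4,7}:  v_{4} + v_{7} = v_{8}  so sig = (2;(1))
  • {6,8}:  v_{6} + v_{8} = v_{7}  so sig = (2;(1))
  • {8,9}:  v_{8} + v_{9} = v_{4}  so sig = (2;(1))
  • {3,5}:  v_{3} + v_{5} = v_{2} + v_{7}  so sig = (2;(1,1))
  • {5,9}:  v_{5} + v_{9} = v_{0} + v_{2}  so sig = (2;(1,1))
  • {1,5}:  v_{1} + v_{5} = 2·v_{0} + v_{7}  so sig = (2;(1,2))
  • {0,2,7}:  v_{0} + v_{2} + v_{7} = v_{5}  so sig = (3;(1))
  • {0,2,8}:  v_{0} + v_{2} + v_{8} = v_{4} + v_{5}  so sig = (3;(1,1))

Hence PRS(X_Σ) =
    (2;())
    (2;())
    (2;())
    (2;(1))
    (2;(1))
    (2;(1))
    (2;(1))
    (2;(1,1))
    (2;(1,1))
    (2;(1,2))
    (3;(1))
    (3;(1,1))


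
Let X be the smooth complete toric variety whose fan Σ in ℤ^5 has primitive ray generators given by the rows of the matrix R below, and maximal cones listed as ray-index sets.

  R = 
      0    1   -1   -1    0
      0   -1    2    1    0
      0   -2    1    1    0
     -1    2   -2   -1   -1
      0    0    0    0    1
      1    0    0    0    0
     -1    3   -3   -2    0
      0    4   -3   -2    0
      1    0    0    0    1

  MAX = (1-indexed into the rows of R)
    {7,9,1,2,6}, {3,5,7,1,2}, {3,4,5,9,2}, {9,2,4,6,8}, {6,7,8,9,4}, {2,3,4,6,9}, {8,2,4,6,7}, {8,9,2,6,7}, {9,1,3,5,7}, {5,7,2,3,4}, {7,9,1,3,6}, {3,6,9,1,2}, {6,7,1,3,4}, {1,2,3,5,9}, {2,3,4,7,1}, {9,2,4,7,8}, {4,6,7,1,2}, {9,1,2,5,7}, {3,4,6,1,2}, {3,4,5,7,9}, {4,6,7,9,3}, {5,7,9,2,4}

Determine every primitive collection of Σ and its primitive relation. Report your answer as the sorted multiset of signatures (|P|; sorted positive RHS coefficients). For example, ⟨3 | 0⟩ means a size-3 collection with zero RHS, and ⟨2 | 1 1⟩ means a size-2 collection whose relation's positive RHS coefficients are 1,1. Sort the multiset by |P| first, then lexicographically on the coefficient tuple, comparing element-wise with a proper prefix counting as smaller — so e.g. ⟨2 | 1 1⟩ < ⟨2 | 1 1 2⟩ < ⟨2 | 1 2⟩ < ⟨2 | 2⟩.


Primitive collections (9):

  • {5,6}:  v_{5} + v_{6} = v_{9}  ⟹  sig = ⟨2 | 1⟩
  • {3,8}:  v_{3} + v_{8} = v_{4} + v_{9}  ⟹  sig = ⟨2 | 1 1⟩
  • {5,8}:  v_{5} + v_{8} = v_{2} + v_{4} + v_{7} + 2·v_{9}  ⟹  sig = ⟨2 | 1 1 1 2⟩
  • {1,8}:  v_{1} + v_{8} = v_{2} + 2·v_{6} + 2·v_{7}  ⟹  sig = ⟨2 | 1 2 2⟩
  • {1,4,5}:  v_{1} + v_{4} + v_{5} = v_{7}  ⟹  sig = ⟨3 | 1⟩
  • {1,4,9}:  v_{1} + v_{4} + v_{9} = v_{6} + v_{7}  ⟹  sig = ⟨3 | 1 1⟩
  • {2,3,6,7}:  v_{2} + v_{3} + v_{6} + v_{7} = 0  ⟹  sig = ⟨4 | 0⟩
  • {2,3,7,9}:  v_{2} + v_{3} + v_{7} + v_{9} = v_{5}  ⟹  sig = ⟨4 | 1⟩
  • {2,4,6,7,9}:  v_{2} + v_{4} + v_{6} + v_{7} + v_{9} = v_{8}  ⟹  sig = ⟨5 | 1⟩

Sorted signature multiset PRS(X):
    |P|=2: 4 collections, coeffs (1), (1,1), (1,1,1,2), (1,2,2)
    |P|=3: 2 collections, coeffs (1), (1,1)
    |P|=4: 2 collections, coeffs (), (1)
    |P|=5: 1 collection, coeffs (1)


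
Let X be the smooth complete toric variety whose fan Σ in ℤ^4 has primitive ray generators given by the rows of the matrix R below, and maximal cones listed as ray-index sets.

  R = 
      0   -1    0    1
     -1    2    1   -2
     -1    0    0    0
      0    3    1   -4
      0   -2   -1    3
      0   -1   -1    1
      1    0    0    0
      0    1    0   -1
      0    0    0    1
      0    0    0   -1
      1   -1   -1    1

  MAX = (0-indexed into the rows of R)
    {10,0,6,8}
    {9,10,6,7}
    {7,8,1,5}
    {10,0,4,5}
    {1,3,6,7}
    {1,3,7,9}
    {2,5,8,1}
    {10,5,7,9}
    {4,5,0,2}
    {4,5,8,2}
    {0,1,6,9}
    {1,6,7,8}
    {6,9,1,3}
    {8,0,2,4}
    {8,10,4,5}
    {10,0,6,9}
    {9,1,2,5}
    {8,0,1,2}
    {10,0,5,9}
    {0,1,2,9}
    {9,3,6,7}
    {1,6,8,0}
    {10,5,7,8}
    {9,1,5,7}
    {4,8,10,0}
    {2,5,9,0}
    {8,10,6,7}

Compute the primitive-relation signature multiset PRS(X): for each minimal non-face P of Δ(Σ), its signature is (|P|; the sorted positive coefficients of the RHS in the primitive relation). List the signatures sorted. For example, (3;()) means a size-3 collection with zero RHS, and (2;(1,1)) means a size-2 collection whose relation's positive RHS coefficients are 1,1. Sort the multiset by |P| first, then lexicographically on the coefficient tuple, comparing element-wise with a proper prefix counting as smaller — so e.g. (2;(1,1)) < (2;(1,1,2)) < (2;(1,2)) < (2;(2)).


The 20 primitive collections of Σ (r=11, n=4):

  {0,7}:  v_{0} + v_{7} = 0 ; sig = (2;())
  {2,6}:  v_{2} + v_{6} = 0 ; sig = (2;())
  {8,9}:  v_{8} + v_{9} = 0 ; sig = (2;())
  {1,10}:  v_{1} + v_{10} = v_{7} ; sig = (2;(1))
  {2,10}:  v_{2} + v_{10} = v_{5} ; sig = (2;(1))
  {3,4}:  v_{3} + v_{4} = v_{7} ; sig = (2;(1))
  {5,6}:  v_{5} + v_{6} = v_{10} ; sig = (2;(1))
  {1,4}:  v_{1} + v_{4} = v_{2} + v_{8} ; sig = (2;(1,1))
  {2,7}:  v_{2} + v_{7} = v_{1} + v_{5} ; sig = (2;(1,1))
  {4,7}:  v_{4} + v_{7} = v_{5} + v_{8} ; sig = (2;(1,1))
  {4,9}:  v_{4} + v_{9} = v_{0} + v_{5} ; sig = (2;(1,1))
  {0,3}:  v_{0} + v_{3} = v_{1} + v_{6} + v_{9} ; sig = (2;(1,1,1))
  {2,3}:  v_{2} + v_{3} = v_{1} + v_{7} + v_{9} ; sig = (2;(1,1,1))
  {3,8}:  v_{3} + v_{8} = v_{1} + v_{6} + v_{7} ; sig = (2;(1,1,1))
  {4,6}:  v_{4} + v_{6} = v_{0} + v_{8} + v_{10} ; sig = (2;(1,1,1))
  {3,10}:  v_{3} + v_{10} = v_{6} + 2·v_{7} + v_{9} ; sig = (2;(1,1,2))
  {3,5}:  v_{3} + v_{5} = 2·v_{7} + v_{9} ; sig = (2;(1,2))
  {0,1,5}:  v_{0} + v_{1} + v_{5} = v_{2} ; sig = (3;(1))
  {0,5,8}:  v_{0} + v_{5} + v_{8} = v_{4} ; sig = (3;(1))
  {1,6,7,9}:  v_{1} + v_{6} + v_{7} + v_{9} = v_{3} ; sig = (4;(1))

so the primitive-relation signature multiset is
    (2;())
    (2;())
    (2;())
    (2;(1))
    (2;(1))
    (2;(1))
    (2;(1))
    (2;(1,1))
    (2;(1,1))
    (2;(1,1))
    (2;(1,1))
    (2;(1,1,1))
    (2;(1,1,1))
    (2;(1,1,1))
    (2;(1,1,1))
    (2;(1,1,2))
    (2;(1,2))
    (3;(1))
    (3;(1))
    (4;(1))


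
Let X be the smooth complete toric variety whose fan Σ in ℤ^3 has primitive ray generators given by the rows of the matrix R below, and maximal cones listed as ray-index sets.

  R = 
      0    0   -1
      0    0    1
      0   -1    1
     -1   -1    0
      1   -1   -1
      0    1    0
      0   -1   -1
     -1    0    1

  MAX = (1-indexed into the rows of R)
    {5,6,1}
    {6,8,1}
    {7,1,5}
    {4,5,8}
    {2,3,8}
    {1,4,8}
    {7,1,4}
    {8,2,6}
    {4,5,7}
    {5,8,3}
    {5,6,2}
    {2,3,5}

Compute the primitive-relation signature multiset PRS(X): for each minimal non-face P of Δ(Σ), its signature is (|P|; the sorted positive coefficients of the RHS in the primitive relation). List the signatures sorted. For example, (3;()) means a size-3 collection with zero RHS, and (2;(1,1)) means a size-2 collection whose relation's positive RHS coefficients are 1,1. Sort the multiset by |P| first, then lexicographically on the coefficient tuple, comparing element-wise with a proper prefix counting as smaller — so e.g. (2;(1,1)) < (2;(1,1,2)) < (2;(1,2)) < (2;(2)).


The 14 primitive collections of Σ (r=8, n=3):

  P={1,2}:  v_{1} + v_{2} = 0  →  sig = (2;())
  P={3,6}:  v_{3} + v_{6} = v_{2}  →  sig = (2;(1))
  P={6,7}:  v_{6} + v_{7} = v_{1}  →  sig = (2;(1))
  P={7,8}:  v_{7} + v_{8} = v_{4}  →  sig = (2;(1))
  P={1,3}:  v_{1} + v_{3} = v_{5} + v_{8}  →  sig = (2;(1,1))
  P={2,7}:  v_{2} + v_{7} = v_{5} + v_{8}  →  sig = (2;(1,1))
  P={4,6}:  v_{4} + v_{6} = v_{1} + v_{8}  →  sig = (2;(1,1))
  P={2,4}:  v_{2} + v_{4} = v_{5} + 2·v_{8}  →  sig = (2;(1,2))
  P={3,7}:  v_{3} + v_{7} = 2·v_{5} + 2·v_{8}  →  sig = (2;(2,2))
  P={3,4}:  v_{3} + v_{4} = 2·v_{5} + 3·v_{8}  →  sig = (2;(2,3))
  P={5,6,8}:  v_{5} + v_{6} + v_{8} = 0  →  sig = (3;())
  P={1,5,8}:  v_{1} + v_{5} + v_{8} = v_{7}  →  sig = (3;(1))
  P={2,5,8}:  v_{2} + v_{5} + v_{8} = v_{3}  →  sig = (3;(1))
  P={1,4,5}:  v_{1} + v_{4} + v_{5} = 2·v_{7}  →  sig = (3;(2))

Hence PRS(X_Σ) =
    |P|=2: 10 collections, coeffs (), (1), (1), (1), (1,1), (1,1), (1,1), (1,2), (2,2), (2,3)
    |P|=3: 4 collections, coeffs (), (1), (1), (2)


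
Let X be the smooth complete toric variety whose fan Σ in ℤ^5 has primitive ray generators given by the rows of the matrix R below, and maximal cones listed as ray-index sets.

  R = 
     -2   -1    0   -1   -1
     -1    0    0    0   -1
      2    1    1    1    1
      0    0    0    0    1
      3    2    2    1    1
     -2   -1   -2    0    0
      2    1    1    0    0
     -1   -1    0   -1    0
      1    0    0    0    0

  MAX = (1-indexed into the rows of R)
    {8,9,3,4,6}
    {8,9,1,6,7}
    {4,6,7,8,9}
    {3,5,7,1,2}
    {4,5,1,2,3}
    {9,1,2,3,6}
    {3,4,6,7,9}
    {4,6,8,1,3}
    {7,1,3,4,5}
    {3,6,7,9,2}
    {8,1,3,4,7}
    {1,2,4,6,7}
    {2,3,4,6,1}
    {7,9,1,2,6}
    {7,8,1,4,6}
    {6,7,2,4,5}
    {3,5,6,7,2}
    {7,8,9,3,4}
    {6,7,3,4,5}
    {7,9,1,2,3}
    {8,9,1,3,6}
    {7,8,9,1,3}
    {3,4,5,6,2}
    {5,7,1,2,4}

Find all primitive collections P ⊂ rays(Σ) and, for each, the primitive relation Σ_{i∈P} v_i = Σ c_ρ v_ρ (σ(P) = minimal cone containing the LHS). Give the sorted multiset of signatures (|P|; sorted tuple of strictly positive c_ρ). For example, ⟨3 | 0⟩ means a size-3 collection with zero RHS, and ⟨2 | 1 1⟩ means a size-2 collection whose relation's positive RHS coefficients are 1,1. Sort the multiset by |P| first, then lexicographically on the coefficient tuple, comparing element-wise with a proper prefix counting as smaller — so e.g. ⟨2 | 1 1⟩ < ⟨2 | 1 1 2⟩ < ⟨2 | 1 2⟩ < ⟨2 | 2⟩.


The 9 primitive collections of Σ (r=9, n=5):

  P = {2,8}:  v_{2} + v_{8} = v_{1} ; sig = ⟨2 | 1⟩
  P = {5,9}:  v_{5} + v_{9} = v_{3} + v_{7} ; sig = ⟨2 | 1 1⟩
  P = {5,8}:  v_{5} + v_{8} = v_{1} + v_{3} + v_{4} + v_{7} ; sig = ⟨2 | 1 1 1 1⟩
  P = {2,4,9}:  v_{2} + v_{4} + v_{9} = 0 ; sig = ⟨3 | 0⟩
  P = {1,4,9}:  v_{1} + v_{4} + v_{9} = v_{8} ; sig = ⟨3 | 1⟩
  P = {1,5,6}:  v_{1} + v_{5} + v_{6} = v_{2} + v_{4} ; sig = ⟨3 | 1 1⟩
  P = {1,3,6,7}:  v_{1} + v_{3} + v_{6} + v_{7} = 0 ; sig = ⟨4 | 0⟩
  P = {2,3,4,7}:  v_{2} + v_{3} + v_{4} + v_{7} = v_{5} ; sig = ⟨4 | 1⟩
  P = {3,6,7,8}:  v_{3} + v_{6} + v_{7} + v_{8} = v_{4} + v_{9} ; sig = ⟨4 | 1 1⟩

Signatures (|P|; sorted positive RHS coefficients), sorted:
{ ⟨2 | 1⟩,  ⟨2 | 1 1⟩,  ⟨2 | 1 1 1 1⟩,  ⟨3 | 0⟩,  ⟨3 | 1⟩,  ⟨3 | 1 1⟩,  ⟨4 | 0⟩,  ⟨4 | 1⟩,  ⟨4 | 1 1⟩ }


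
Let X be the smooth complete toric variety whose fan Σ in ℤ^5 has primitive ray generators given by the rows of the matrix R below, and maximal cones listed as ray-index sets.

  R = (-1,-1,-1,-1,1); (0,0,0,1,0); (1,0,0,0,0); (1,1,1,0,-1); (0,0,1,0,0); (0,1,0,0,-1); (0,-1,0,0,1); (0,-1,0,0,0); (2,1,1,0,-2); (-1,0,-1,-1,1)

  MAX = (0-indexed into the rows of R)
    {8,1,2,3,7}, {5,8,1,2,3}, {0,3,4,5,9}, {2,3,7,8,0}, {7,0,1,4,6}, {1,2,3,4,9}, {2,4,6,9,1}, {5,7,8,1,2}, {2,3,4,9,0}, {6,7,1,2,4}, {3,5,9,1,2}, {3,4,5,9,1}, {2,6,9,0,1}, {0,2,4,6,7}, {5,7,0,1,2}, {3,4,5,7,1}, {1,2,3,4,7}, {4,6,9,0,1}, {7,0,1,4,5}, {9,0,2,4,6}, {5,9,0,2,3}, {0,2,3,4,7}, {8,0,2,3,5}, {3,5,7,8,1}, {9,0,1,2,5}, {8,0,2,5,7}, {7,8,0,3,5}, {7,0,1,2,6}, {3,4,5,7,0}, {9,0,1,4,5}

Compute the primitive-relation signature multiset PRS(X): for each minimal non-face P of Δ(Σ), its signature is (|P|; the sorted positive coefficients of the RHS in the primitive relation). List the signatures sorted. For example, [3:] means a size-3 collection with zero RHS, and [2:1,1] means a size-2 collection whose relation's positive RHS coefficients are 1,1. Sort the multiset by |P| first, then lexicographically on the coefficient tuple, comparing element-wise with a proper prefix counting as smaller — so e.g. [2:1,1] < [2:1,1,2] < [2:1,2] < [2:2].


11 collections generate NE(X_Σ); each relation:

  • {5,6}:  v_{5} + v_{6} = 0  ⟹  sig = [2:]
  • {7,9}:  v_{7} + v_{9} = v_{0}  ⟹  sig = [2:1]
  • {3,6}:  v_{3} + v_{6} = v_{2} + v_{4}  ⟹  sig = [2:1,1]
  • {6,8}:  v_{6} + v_{8} = v_{2} + v_{3} + v_{7}  ⟹  sig = [2:1,1,1]
  • {8,9}:  v_{8} + v_{9} = v_{0} + v_{2} + v_{3} + v_{5}  ⟹  sig = [2:1,1,1,1]
  • {4,8}:  v_{4} + v_{8} = 2·v_{3} + v_{7}  ⟹  sig = [2:1,2]
  • {0,1,3}:  v_{0} + v_{1} + v_{3} = 0  ⟹  sig = [3:]
  • {2,4,5}:  v_{2} + v_{4} + v_{5} = v_{3}  ⟹  sig = [3:1]
  • {0,1,8}:  v_{0} + v_{1} + v_{8} = v_{2} + v_{5} + v_{7}  ⟹  sig = [3:1,1,1]
  • {0,1,2,4}:  v_{0} + v_{1} + v_{2} + v_{4} = v_{6}  ⟹  sig = [4:1]
  • {2,3,5,7}:  v_{2} + v_{3} + v_{5} + v_{7} = v_{8}  ⟹  sig = [4:1]

Signatures (|P|; sorted positive RHS coefficients), sorted:
    |P|=2: 6 collections, coeffs (), (1), (1,1), (1,1,1), (1,1,1,1), (1,2)
    |P|=3: 3 collections, coeffs (), (1), (1,1,1)
    |P|=4: 2 collections, coeffs (1), (1)


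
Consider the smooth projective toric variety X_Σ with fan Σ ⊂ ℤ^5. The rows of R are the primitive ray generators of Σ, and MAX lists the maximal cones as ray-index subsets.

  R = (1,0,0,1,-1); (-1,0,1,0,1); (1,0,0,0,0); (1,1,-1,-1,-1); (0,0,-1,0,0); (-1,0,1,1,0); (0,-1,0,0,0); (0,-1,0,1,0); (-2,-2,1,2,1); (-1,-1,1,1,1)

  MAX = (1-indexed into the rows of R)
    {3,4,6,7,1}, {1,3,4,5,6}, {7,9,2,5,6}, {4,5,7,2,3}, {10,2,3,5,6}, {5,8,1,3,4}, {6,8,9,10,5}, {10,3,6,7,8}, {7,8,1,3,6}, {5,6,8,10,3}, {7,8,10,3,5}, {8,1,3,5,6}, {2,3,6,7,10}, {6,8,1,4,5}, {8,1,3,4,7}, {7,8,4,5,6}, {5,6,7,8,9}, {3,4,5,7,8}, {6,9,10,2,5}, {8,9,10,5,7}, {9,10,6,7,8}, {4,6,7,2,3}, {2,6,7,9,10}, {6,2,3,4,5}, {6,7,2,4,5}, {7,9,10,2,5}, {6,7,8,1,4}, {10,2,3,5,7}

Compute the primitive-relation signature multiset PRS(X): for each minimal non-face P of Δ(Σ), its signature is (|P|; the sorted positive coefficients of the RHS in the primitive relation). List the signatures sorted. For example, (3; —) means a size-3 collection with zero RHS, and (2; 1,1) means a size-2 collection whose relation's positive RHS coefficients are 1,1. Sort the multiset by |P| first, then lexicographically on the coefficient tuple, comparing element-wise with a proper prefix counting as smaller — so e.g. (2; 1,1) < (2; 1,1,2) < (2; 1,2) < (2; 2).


11 minimal non-faces of Δ(Σ) (on 10 rays):

  P={4,10}:  v_{4} + v_{10} = 0  ⇒ sig = (2; —)
  P={2,8}:  v_{2} + v_{8} = v_{10}  ⇒ sig = (2; 1)
  P={1,2}:  v_{1} + v_{2} = v_{3} + v_{6}  ⇒ sig = (2; 1,1)
  P={3,9}:  v_{3} + v_{9} = v_{8} + v_{10}  ⇒ sig = (2; 1,1)
  P={1,10}:  v_{1} + v_{10} = v_{3} + v_{6} + v_{8}  ⇒ sig = (2; 1,1,1)
  P={4,9}:  v_{4} + v_{9} = v_{5} + v_{6} + v_{7}  ⇒ sig = (2; 1,1,1)
  P={1,9}:  v_{1} + v_{9} = v_{6} + 2·v_{8}  ⇒ sig = (2; 1,2)
  P={1,5,7}:  v_{1} + v_{5} + v_{7} = v_{4} + 2·v_{8}  ⇒ sig = (3; 1,2)
  P={3,4,6,8}:  v_{3} + v_{4} + v_{6} + v_{8} = v_{1}  ⇒ sig = (4; 1)
  P={3,5,6,7}:  v_{3} + v_{5} + v_{6} + v_{7} = v_{8}  ⇒ sig = (4; 1)
  P={5,6,7,10}:  v_{5} + v_{6} + v_{7} + v_{10} = v_{9}  ⇒ sig = (4; 1)

Hence PRS(X_Σ) =
[(2; —), (2; 1), (2; 1,1), (2; 1,1), (2; 1,1,1), (2; 1,1,1), (2; 1,2), (3; 1,2), (4; 1), (4; 1), (4; 1)]
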